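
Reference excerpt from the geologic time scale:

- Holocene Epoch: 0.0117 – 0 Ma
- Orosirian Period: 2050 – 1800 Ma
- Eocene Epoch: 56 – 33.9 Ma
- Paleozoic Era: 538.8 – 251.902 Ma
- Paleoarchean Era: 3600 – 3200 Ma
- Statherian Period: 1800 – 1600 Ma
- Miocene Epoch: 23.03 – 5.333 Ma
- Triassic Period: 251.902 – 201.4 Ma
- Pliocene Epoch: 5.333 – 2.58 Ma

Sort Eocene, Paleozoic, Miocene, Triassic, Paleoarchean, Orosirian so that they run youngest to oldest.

Read off each span (Ma): Eocene 56–33.9; Paleozoic 538.8–251.902; Miocene 23.03–5.333; Triassic 251.902–201.4; Paleoarchean 3600–3200; Orosirian 2050–1800.
Larger Ma is older, so oldest→youngest is Paleoarchean, Orosirian, Paleozoic, Triassic, Eocene, Miocene; reverse it for youngest→oldest.

Miocene, Eocene, Triassic, Paleozoic, Orosirian, Paleoarchean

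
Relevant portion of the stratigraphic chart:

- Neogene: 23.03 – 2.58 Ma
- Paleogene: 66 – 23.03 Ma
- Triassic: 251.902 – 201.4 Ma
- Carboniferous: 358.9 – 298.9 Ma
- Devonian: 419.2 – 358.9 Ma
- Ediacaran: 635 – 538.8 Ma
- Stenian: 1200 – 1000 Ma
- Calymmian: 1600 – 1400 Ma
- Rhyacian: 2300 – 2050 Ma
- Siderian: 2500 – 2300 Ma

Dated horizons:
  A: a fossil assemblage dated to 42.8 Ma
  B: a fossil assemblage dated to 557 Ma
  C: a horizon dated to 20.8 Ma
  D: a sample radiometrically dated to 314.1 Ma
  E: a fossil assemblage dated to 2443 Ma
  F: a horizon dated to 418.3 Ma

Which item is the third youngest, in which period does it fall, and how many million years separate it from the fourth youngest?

D, in the Carboniferous; 104.2 million years to F

Sorted youngest-first by Ma: C (20.8), A (42.8), D (314.1), F (418.3), B (557), E (2443).
The third youngest is D at 314.1 Ma, which lies in 358.9–298.9 Ma: the Carboniferous.
The fourth youngest is F at 418.3 Ma; separation = |314.1 − 418.3| = 104.2 Myr.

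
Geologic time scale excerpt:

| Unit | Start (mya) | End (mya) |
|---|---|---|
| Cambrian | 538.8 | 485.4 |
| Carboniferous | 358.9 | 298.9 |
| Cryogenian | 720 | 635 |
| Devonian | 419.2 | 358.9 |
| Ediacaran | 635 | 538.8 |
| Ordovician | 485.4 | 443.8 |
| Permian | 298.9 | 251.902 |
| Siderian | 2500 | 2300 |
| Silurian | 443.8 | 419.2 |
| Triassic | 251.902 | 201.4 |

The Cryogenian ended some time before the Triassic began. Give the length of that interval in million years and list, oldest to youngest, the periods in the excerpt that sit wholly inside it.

The Cryogenian closes at 635 Ma and the Triassic opens at 251.902 Ma, so the interval is 635 − 251.902 = 383.098 Myr.
A period fits inside if it starts at or after 635 Ma and ends at or before 251.902 Ma; oldest first that gives Ediacaran, Cambrian, Ordovician, Silurian, Devonian, Carboniferous, Permian.

383.098 million years; Ediacaran, Cambrian, Ordovician, Silurian, Devonian, Carboniferous, Permian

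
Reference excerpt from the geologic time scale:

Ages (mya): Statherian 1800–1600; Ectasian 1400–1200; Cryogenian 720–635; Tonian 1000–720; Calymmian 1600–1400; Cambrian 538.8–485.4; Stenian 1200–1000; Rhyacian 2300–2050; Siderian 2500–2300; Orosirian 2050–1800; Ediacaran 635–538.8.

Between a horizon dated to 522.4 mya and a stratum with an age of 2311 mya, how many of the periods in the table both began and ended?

2311 Ma sits inside the Siderian (2500–2300) and 522.4 Ma inside the Cambrian (538.8–485.4); neither of those is wholly between the two dates.
The listed periods lying completely between them are Rhyacian, Orosirian, Statherian, Calymmian, Ectasian, Stenian, Tonian, Cryogenian, Ediacaran — 9 in all.

9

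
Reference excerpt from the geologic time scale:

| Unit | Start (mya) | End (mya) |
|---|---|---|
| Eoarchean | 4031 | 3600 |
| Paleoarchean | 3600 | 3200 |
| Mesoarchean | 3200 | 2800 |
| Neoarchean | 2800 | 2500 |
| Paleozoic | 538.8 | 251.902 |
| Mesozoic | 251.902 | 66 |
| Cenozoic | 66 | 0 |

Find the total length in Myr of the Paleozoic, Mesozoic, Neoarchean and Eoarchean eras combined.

1203.8 million years

Duration is start − end for each: (538.8 − 251.902) + (251.902 − 66) + (2800 − 2500) + (4031 − 3600).
That is 286.898 + 185.902 + 300 + 431, which totals 1203.8 million years.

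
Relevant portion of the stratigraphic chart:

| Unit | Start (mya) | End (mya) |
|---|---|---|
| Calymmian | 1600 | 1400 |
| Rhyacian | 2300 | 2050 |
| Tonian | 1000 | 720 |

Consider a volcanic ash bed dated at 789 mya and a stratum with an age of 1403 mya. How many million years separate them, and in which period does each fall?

614 million years apart; the first in the Tonian, the second in the Calymmian

Elapsed time: 1403 − 789 = 614 Myr.
789 Ma lies within 1000–720 Ma: Tonian.
1403 Ma lies within 1600–1400 Ma: Calymmian.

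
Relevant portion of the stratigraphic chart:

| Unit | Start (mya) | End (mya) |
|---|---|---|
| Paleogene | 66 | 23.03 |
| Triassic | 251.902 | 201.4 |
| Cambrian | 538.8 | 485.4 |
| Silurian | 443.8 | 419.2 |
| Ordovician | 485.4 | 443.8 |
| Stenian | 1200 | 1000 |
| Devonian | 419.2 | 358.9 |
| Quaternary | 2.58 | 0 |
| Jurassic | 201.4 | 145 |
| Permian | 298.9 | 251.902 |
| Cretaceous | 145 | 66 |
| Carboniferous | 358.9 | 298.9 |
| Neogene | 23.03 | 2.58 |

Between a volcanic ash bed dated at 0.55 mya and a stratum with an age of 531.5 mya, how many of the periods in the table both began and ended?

531.5 Ma sits inside the Cambrian (538.8–485.4) and 0.55 Ma inside the Quaternary (2.58–0); neither of those is wholly between the two dates.
The listed periods lying completely between them are Ordovician, Silurian, Devonian, Carboniferous, Permian, Triassic, Jurassic, Cretaceous, Paleogene, Neogene — 10 in all.

10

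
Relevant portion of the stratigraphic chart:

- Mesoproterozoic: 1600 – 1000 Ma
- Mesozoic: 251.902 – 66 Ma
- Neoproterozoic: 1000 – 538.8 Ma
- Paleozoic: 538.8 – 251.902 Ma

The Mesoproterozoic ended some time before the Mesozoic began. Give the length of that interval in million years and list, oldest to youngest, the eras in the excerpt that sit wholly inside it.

748.098 million years; Neoproterozoic, Paleozoic

End of Mesoproterozoic = 1000 Ma; start of Mesozoic = 251.902 Ma.
Gap = 1000 − 251.902 = 748.098 Myr.
Eras wholly inside 1000–251.902 Ma: Neoproterozoic (1000–538.8), Paleozoic (538.8–251.902).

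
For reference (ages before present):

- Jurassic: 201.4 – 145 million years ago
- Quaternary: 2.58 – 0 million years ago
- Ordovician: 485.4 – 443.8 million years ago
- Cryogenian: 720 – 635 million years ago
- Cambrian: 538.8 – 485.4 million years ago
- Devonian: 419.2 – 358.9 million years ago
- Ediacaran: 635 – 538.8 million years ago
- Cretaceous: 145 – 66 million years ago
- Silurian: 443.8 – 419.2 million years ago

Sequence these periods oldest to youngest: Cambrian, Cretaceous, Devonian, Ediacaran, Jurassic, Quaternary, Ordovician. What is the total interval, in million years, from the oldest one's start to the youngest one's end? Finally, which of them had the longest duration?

From the excerpt: Cambrian 538.8–485.4; Cretaceous 145–66; Devonian 419.2–358.9; Ediacaran 635–538.8; Jurassic 201.4–145; Quaternary 2.58–0; Ordovician 485.4–443.8 (Ma).
Larger Ma is earlier, so the oldest is Ediacaran and the youngest is Quaternary; oldest to youngest: Ediacaran, Cambrian, Ordovician, Devonian, Jurassic, Cretaceous, Quaternary.
Oldest start 635 minus youngest end 0 gives 635 Myr overall.
Individual lengths (start − end): Devonian 60.3; Ordovician 41.6; Quaternary 2.58; Jurassic 56.4; Cretaceous 79; Ediacaran 96.2; Cambrian 53.4. The largest is Ediacaran at 96.2 Myr.

Ediacaran, Cambrian, Ordovician, Devonian, Jurassic, Cretaceous, Quaternary; total span 635 Myr; longest is Ediacaran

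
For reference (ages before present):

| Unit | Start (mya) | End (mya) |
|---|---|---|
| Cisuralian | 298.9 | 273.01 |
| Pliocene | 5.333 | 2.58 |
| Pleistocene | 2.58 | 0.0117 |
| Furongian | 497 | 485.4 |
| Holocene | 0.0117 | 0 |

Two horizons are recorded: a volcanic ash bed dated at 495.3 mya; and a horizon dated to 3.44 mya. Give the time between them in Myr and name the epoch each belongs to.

Elapsed time: 495.3 − 3.44 = 491.86 Myr.
495.3 Ma lies within 497–485.4 Ma: Furongian.
3.44 Ma lies within 5.333–2.58 Ma: Pliocene.

491.86 million years apart; the first in the Furongian, the second in the Pliocene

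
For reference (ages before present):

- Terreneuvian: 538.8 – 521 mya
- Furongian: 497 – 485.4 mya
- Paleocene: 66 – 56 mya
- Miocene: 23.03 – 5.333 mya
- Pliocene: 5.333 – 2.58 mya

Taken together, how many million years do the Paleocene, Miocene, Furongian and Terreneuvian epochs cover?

Duration is start − end for each: (66 − 56) + (23.03 − 5.333) + (497 − 485.4) + (538.8 − 521).
That is 10 + 17.697 + 11.6 + 17.8, which totals 57.097 million years.

57.097 million years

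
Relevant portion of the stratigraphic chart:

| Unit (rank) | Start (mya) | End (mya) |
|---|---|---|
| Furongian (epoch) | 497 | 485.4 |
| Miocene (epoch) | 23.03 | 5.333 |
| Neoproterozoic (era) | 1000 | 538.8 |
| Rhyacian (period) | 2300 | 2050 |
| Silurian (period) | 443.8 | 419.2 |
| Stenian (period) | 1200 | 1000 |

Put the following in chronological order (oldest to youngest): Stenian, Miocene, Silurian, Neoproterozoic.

Stenian → Neoproterozoic → Silurian → Miocene

Read off each span (Ma): Stenian 1200–1000; Miocene 23.03–5.333; Silurian 443.8–419.2; Neoproterozoic 1000–538.8.
Larger Ma is older, so oldest→youngest is Stenian, Neoproterozoic, Silurian, Miocene.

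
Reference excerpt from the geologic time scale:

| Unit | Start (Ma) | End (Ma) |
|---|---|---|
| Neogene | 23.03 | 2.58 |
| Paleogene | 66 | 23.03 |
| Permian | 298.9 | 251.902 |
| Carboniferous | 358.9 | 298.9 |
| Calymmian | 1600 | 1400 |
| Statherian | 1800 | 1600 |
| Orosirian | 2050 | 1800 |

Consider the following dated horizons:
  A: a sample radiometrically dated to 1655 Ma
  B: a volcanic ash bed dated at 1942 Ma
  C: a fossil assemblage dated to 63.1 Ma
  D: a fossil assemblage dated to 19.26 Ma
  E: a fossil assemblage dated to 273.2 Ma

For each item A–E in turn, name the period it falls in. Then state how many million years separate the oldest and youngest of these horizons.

A — Statherian; B — Orosirian; C — Paleogene; D — Neogene; E — Permian; span 1922.74 million years

A: 1655 Ma lies in 1800–1600 Ma, so Statherian.
B: 1942 Ma lies in 2050–1800 Ma, so Orosirian.
C: 63.1 Ma lies in 66–23.03 Ma, so Paleogene.
D: 19.26 Ma lies in 23.03–2.58 Ma, so Neogene.
E: 273.2 Ma lies in 298.9–251.902 Ma, so Permian.
Oldest = 1942 Ma, youngest = 19.26 Ma → span 1922.74 Myr.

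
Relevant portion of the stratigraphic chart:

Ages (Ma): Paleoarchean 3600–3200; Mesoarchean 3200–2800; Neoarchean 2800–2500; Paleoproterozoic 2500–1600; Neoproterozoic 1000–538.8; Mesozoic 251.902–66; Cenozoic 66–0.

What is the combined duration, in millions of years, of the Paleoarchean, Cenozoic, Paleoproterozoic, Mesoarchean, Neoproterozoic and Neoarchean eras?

Duration is start − end for each: (3600 − 3200) + (66 − 0) + (2500 − 1600) + (3200 − 2800) + (1000 − 538.8) + (2800 − 2500).
That is 400 + 66 + 900 + 400 + 461.2 + 300, which totals 2527.2 million years.

2527.2 million years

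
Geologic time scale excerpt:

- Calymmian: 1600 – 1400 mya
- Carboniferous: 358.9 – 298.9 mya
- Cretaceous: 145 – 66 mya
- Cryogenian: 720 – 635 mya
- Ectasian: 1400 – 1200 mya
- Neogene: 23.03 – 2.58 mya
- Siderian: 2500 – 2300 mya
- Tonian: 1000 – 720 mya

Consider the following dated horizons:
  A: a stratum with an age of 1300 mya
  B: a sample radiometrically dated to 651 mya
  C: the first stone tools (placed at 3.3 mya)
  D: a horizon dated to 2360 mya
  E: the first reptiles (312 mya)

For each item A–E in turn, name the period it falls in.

A — Ectasian; B — Cryogenian; C — Neogene; D — Siderian; E — Carboniferous

A: 1300 Ma lies in 1400–1200 Ma, so Ectasian.
B: 651 Ma lies in 720–635 Ma, so Cryogenian.
C: 3.3 Ma lies in 23.03–2.58 Ma, so Neogene.
D: 2360 Ma lies in 2500–2300 Ma, so Siderian.
E: 312 Ma lies in 358.9–298.9 Ma, so Carboniferous.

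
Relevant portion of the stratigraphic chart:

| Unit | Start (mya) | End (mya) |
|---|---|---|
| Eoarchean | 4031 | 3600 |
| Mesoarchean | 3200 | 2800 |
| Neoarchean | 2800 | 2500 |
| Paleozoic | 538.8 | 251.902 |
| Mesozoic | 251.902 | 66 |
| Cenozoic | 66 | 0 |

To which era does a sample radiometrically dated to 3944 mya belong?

3944 Ma lies between 4031 and 3600 Ma, so it falls in the Eoarchean.

Eoarchean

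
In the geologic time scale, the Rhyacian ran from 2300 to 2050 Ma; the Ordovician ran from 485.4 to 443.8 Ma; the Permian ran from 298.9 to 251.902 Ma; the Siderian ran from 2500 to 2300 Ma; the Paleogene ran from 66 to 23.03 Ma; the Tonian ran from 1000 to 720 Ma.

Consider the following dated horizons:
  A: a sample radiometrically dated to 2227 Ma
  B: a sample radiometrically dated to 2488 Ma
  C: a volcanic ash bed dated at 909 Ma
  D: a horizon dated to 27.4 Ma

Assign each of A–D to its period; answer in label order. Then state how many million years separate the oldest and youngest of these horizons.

A — Rhyacian; B — Siderian; C — Tonian; D — Paleogene; span 2460.6 million years

A: 2227 Ma lies in 2300–2050 Ma, so Rhyacian.
B: 2488 Ma lies in 2500–2300 Ma, so Siderian.
C: 909 Ma lies in 1000–720 Ma, so Tonian.
D: 27.4 Ma lies in 66–23.03 Ma, so Paleogene.
Oldest = 2488 Ma, youngest = 27.4 Ma → span 2460.6 Myr.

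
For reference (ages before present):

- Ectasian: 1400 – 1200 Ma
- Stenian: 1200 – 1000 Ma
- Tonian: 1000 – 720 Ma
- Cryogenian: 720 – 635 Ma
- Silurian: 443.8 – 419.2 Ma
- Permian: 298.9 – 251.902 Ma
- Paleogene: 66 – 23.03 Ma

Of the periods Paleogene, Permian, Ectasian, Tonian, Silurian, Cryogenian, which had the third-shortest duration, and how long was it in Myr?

Permian, 46.998 million years

Start − end for each: Paleogene 66 − 23.03 = 42.97; Permian 298.9 − 251.902 = 46.998; Ectasian 1400 − 1200 = 200; Tonian 1000 − 720 = 280; Silurian 443.8 − 419.2 = 24.6; Cryogenian 720 − 635 = 85.
Ranking these from shortest: Silurian < Paleogene < Permian < Cryogenian < Ectasian < Tonian.
Position 3 in that ranking is Permian, which lasted 46.998 Myr.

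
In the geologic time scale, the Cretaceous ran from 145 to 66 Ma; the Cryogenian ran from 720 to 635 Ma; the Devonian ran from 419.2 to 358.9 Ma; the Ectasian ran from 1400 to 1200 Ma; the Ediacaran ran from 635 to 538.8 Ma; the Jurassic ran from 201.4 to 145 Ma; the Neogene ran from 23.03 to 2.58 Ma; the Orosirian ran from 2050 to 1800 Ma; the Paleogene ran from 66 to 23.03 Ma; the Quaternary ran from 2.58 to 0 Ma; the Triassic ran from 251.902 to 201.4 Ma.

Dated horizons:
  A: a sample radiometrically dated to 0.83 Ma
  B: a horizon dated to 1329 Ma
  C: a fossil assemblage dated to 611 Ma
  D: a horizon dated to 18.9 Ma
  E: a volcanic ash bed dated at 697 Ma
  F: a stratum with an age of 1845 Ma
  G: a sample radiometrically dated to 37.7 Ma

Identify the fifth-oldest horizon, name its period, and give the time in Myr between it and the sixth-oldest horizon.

G, in the Paleogene; 18.8 million years to D

Sorted oldest-first by Ma: F (1845), B (1329), E (697), C (611), G (37.7), D (18.9), A (0.83).
The fifth oldest is G at 37.7 Ma, which lies in 66–23.03 Ma: the Paleogene.
The sixth oldest is D at 18.9 Ma; separation = |37.7 − 18.9| = 18.8 Myr.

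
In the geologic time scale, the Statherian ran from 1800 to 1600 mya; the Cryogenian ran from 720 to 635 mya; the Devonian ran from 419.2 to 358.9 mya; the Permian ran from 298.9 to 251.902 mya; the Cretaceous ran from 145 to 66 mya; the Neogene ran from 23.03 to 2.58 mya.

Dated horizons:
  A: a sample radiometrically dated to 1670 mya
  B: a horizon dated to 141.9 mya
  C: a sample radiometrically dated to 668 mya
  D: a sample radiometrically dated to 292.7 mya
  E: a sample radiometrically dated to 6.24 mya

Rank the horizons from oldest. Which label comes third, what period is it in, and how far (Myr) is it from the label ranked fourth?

Sorted oldest-first by Ma: A (1670), C (668), D (292.7), B (141.9), E (6.24).
The third oldest is D at 292.7 Ma, which lies in 298.9–251.902 Ma: the Permian.
The fourth oldest is B at 141.9 Ma; separation = |292.7 − 141.9| = 150.8 Myr.

D, in the Permian; 150.8 million years to B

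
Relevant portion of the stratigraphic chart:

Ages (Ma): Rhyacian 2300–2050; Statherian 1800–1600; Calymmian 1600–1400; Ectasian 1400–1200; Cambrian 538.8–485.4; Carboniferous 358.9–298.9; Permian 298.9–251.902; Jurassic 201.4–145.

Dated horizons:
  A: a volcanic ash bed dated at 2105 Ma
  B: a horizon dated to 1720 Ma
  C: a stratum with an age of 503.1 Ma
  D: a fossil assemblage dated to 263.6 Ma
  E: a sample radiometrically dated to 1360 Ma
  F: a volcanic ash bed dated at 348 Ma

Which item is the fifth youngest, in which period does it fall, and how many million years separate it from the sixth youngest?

B, in the Statherian; 385 million years to A

Smaller Ma means younger, so youngest first: D 263.6 < F 348 < C 503.1 < E 1360 < B 1720 < A 2105.
Counting 5 along gives B (1720 Ma); the excerpt puts that inside the Statherian, 1800–1600 Ma.
Next in line is A (2105 Ma), and 2105 − 1720 = 385 Myr.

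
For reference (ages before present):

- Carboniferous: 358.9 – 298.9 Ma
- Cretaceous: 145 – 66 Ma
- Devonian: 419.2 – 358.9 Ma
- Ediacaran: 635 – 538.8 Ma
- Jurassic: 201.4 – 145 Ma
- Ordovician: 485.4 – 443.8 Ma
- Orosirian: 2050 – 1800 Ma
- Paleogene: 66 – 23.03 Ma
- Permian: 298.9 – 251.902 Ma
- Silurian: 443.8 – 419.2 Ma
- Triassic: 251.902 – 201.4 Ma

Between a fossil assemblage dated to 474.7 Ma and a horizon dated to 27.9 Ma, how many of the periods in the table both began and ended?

The older date is 474.7 Ma and the younger is 27.9 Ma.
Periods with start < 474.7 and end > 27.9 Ma: Silurian (443.8–419.2), Devonian (419.2–358.9), Carboniferous (358.9–298.9), Permian (298.9–251.902), Triassic (251.902–201.4), Jurassic (201.4–145), Cretaceous (145–66).
That is 7 complete periods.

7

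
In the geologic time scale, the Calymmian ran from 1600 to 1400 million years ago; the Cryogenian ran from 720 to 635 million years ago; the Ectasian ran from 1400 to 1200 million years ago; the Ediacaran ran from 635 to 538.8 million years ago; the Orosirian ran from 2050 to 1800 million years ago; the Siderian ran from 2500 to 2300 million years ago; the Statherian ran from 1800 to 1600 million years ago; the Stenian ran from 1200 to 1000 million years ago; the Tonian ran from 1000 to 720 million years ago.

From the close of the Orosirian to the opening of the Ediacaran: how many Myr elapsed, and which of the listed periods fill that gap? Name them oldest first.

The Orosirian closes at 1800 Ma and the Ediacaran opens at 635 Ma, so the interval is 1800 − 635 = 1165 Myr.
A period fits inside if it starts at or after 1800 Ma and ends at or before 635 Ma; oldest first that gives Statherian, Calymmian, Ectasian, Stenian, Tonian, Cryogenian.

1165 million years; Statherian, Calymmian, Ectasian, Stenian, Tonian, Cryogenian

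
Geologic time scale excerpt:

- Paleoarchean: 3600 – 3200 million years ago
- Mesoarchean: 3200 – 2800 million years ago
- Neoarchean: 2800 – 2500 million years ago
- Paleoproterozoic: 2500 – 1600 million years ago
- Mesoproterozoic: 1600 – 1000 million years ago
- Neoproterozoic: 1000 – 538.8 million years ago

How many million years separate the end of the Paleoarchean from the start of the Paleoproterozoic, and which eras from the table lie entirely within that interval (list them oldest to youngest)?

End of Paleoarchean = 3200 Ma; start of Paleoproterozoic = 2500 Ma.
Gap = 3200 − 2500 = 700 Myr.
Eras wholly inside 3200–2500 Ma: Mesoarchean (3200–2800), Neoarchean (2800–2500).

700 million years; Mesoarchean, Neoarchean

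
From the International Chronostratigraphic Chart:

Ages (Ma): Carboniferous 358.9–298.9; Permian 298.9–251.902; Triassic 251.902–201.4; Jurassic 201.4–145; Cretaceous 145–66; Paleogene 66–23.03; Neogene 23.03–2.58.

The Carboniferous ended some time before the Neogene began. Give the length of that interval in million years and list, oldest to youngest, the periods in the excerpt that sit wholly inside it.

275.87 million years; Permian, Triassic, Jurassic, Cretaceous, Paleogene

The Carboniferous closes at 298.9 Ma and the Neogene opens at 23.03 Ma, so the interval is 298.9 − 23.03 = 275.87 Myr.
A period fits inside if it starts at or after 298.9 Ma and ends at or before 23.03 Ma; oldest first that gives Permian, Triassic, Jurassic, Cretaceous, Paleogene.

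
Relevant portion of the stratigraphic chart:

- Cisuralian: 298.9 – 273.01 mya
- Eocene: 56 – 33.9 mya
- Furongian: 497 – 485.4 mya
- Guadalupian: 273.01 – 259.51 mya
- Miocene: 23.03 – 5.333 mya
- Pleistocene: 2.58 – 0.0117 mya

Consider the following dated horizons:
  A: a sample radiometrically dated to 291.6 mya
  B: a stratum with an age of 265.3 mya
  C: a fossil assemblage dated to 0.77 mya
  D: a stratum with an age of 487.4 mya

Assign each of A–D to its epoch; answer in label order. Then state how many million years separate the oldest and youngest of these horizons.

A: 291.6 Ma lies in 298.9–273.01 Ma, so Cisuralian.
B: 265.3 Ma lies in 273.01–259.51 Ma, so Guadalupian.
C: 0.77 Ma lies in 2.58–0.0117 Ma, so Pleistocene.
D: 487.4 Ma lies in 497–485.4 Ma, so Furongian.
Oldest = 487.4 Ma, youngest = 0.77 Ma → span 486.63 Myr.

A — Cisuralian; B — Guadalupian; C — Pleistocene; D — Furongian; span 486.63 million years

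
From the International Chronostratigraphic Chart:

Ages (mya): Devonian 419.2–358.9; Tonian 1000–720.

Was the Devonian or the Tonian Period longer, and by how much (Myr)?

Devonian: 419.2 − 358.9 = 60.3 Myr.
Tonian: 1000 − 720 = 280 Myr.
Difference: 280 − 60.3 = 219.7 Myr, so the Tonian was longer.

Tonian, by 219.7 million years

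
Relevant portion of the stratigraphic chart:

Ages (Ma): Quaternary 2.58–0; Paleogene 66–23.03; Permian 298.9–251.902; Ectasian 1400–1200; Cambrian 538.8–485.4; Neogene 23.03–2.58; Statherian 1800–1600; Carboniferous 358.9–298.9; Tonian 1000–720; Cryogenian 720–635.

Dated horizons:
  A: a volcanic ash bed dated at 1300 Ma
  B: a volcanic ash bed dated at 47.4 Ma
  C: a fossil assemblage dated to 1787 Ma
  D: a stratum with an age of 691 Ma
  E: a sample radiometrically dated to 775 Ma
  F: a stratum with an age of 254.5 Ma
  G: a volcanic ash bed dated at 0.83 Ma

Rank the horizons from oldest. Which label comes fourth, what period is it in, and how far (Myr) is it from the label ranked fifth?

Sorted oldest-first by Ma: C (1787), A (1300), E (775), D (691), F (254.5), B (47.4), G (0.83).
The fourth oldest is D at 691 Ma, which lies in 720–635 Ma: the Cryogenian.
The fifth oldest is F at 254.5 Ma; separation = |691 − 254.5| = 436.5 Myr.

D, in the Cryogenian; 436.5 million years to F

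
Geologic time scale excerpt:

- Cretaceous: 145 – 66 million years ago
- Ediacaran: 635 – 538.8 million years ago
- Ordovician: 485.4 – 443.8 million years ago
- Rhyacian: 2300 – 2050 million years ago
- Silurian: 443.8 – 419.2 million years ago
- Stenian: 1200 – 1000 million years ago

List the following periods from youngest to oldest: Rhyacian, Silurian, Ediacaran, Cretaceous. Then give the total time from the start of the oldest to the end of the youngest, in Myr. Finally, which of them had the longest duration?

Start ages (Ma): Rhyacian 2300, Ediacaran 635, Silurian 443.8, Cretaceous 145.
Ordered youngest to oldest: Cretaceous, Silurian, Ediacaran, Rhyacian.
Span = 2300 − 66 = 2234 Myr.
Durations: Ediacaran 96.2, Cretaceous 79, Silurian 24.6, Rhyacian 250 → longest is Rhyacian (250 Myr).

Cretaceous, Silurian, Ediacaran, Rhyacian; total span 2234 Myr; longest is Rhyacian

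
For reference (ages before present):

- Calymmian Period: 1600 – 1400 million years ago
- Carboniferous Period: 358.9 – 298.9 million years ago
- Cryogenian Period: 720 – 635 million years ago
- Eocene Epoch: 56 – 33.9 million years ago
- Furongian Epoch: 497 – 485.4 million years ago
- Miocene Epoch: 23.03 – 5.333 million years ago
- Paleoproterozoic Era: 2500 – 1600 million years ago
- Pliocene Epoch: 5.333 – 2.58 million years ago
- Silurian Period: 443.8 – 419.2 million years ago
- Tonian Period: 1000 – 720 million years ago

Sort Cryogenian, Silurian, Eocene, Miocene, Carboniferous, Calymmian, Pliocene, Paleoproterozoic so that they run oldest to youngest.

Read off each span (Ma): Cryogenian 720–635; Silurian 443.8–419.2; Eocene 56–33.9; Miocene 23.03–5.333; Carboniferous 358.9–298.9; Calymmian 1600–1400; Pliocene 5.333–2.58; Paleoproterozoic 2500–1600.
Larger Ma is older, so oldest→youngest is Paleoproterozoic, Calymmian, Cryogenian, Silurian, Carboniferous, Eocene, Miocene, Pliocene.

Paleoproterozoic, Calymmian, Cryogenian, Silurian, Carboniferous, Eocene, Miocene, Pliocene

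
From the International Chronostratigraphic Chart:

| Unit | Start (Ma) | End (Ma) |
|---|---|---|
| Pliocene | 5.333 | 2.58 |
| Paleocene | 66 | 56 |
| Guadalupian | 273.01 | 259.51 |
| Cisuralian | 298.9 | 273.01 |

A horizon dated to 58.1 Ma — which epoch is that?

Paleocene

58.1 Ma lies between 66 and 56 Ma, so it falls in the Paleocene.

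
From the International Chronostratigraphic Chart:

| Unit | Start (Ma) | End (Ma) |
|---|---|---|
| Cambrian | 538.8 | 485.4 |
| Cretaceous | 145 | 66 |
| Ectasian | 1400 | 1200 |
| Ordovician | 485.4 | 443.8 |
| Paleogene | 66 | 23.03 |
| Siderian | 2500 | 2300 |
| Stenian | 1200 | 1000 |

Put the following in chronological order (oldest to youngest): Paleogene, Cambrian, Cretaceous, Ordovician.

Read off each span (Ma): Paleogene 66–23.03; Cambrian 538.8–485.4; Cretaceous 145–66; Ordovician 485.4–443.8.
Larger Ma is older, so oldest→youngest is Cambrian, Ordovician, Cretaceous, Paleogene.

Cambrian, Ordovician, Cretaceous, Paleogene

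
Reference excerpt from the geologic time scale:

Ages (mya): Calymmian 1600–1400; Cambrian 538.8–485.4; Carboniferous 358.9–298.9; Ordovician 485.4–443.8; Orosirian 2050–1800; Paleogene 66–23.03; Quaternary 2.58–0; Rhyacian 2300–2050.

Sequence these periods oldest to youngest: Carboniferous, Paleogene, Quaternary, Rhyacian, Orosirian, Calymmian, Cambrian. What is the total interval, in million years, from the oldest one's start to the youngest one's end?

Rhyacian, Orosirian, Calymmian, Cambrian, Carboniferous, Paleogene, Quaternary; total span 2300 Myr

Start ages (Ma): Rhyacian 2300, Orosirian 2050, Calymmian 1600, Cambrian 538.8, Carboniferous 358.9, Paleogene 66, Quaternary 2.58.
Ordered oldest to youngest: Rhyacian, Orosirian, Calymmian, Cambrian, Carboniferous, Paleogene, Quaternary.
Span = 2300 − 0 = 2300 Myr.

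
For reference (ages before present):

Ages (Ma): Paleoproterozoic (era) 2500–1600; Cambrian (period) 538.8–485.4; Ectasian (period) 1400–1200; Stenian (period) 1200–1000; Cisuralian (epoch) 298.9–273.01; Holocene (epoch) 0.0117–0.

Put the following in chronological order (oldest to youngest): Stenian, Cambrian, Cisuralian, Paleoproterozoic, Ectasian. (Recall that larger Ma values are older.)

Paleoproterozoic, Ectasian, Stenian, Cambrian, Cisuralian

The oldest of these is Paleoproterozoic (starts 2500 Ma) and the youngest is Cisuralian (ends 273.01 Ma).
In between, by decreasing start age: Ectasian (1400), Stenian (1200), Cambrian (538.8).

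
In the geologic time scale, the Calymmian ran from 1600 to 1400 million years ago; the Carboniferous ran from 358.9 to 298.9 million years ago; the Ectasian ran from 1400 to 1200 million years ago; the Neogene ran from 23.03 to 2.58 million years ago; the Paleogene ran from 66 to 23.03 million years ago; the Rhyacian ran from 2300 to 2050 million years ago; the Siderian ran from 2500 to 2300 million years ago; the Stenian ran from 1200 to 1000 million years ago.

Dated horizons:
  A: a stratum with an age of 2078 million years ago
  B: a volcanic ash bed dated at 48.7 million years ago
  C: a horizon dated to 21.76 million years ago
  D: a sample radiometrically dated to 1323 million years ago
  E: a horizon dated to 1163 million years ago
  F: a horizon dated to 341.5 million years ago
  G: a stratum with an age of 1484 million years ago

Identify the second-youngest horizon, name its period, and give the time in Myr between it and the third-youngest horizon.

B, in the Paleogene; 292.8 million years to F

Smaller Ma means younger, so youngest first: C 21.76 < B 48.7 < F 341.5 < E 1163 < D 1323 < G 1484 < A 2078.
Counting 2 along gives B (48.7 Ma); the excerpt puts that inside the Paleogene, 66–23.03 Ma.
Next in line is F (341.5 Ma), and 341.5 − 48.7 = 292.8 Myr.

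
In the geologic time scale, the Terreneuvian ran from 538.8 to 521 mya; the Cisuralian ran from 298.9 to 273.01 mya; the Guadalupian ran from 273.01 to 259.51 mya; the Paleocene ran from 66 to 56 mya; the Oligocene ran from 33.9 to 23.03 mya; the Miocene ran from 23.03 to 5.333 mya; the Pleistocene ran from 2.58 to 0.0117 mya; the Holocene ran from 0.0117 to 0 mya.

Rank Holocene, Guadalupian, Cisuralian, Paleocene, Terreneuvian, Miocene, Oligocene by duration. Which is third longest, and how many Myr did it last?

Miocene, 17.697 million years

Start − end for each: Holocene 0.0117 − 0 = 0.0117; Guadalupian 273.01 − 259.51 = 13.5; Cisuralian 298.9 − 273.01 = 25.89; Paleocene 66 − 56 = 10; Terreneuvian 538.8 − 521 = 17.8; Miocene 23.03 − 5.333 = 17.697; Oligocene 33.9 − 23.03 = 10.87.
Ranking these from longest: Cisuralian > Terreneuvian > Miocene > Guadalupian > Oligocene > Paleocene > Holocene.
Position 3 in that ranking is Miocene, which lasted 17.697 Myr.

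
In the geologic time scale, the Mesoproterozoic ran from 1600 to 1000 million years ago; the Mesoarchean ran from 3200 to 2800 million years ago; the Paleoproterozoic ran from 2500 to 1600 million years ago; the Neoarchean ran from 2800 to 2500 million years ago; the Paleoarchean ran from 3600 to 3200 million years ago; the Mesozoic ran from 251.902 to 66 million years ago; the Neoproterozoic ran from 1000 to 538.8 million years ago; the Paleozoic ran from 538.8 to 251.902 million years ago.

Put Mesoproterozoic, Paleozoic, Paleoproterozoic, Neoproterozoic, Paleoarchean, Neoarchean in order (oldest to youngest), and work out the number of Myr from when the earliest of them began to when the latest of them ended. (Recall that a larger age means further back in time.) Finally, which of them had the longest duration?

Paleoarchean → Neoarchean → Paleoproterozoic → Mesoproterozoic → Neoproterozoic → Paleozoic; total span 3348.098 Myr; longest is Paleoproterozoic

From the excerpt: Mesoproterozoic 1600–1000; Paleozoic 538.8–251.902; Paleoproterozoic 2500–1600; Neoproterozoic 1000–538.8; Paleoarchean 3600–3200; Neoarchean 2800–2500 (Ma).
Larger Ma is earlier, so the oldest is Paleoarchean and the youngest is Paleozoic; oldest to youngest: Paleoarchean, Neoarchean, Paleoproterozoic, Mesoproterozoic, Neoproterozoic, Paleozoic.
Oldest start 3600 minus youngest end 251.902 gives 3348.098 Myr overall.
Individual lengths (start − end): Mesoproterozoic 600; Neoproterozoic 461.2; Paleoarchean 400; Paleoproterozoic 900; Paleozoic 286.898; Neoarchean 300. The largest is Paleoproterozoic at 900 Myr.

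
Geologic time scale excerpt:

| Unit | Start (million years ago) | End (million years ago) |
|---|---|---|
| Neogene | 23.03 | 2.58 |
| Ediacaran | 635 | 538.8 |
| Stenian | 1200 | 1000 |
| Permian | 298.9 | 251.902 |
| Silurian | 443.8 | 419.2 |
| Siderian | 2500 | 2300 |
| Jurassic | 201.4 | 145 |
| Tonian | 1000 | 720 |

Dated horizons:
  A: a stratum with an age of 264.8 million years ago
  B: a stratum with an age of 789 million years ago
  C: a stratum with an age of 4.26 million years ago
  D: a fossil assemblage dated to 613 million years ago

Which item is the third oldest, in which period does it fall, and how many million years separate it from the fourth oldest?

Larger Ma means older, so oldest first: B 789 > D 613 > A 264.8 > C 4.26.
Counting 3 along gives A (264.8 Ma); the excerpt puts that inside the Permian, 298.9–251.902 Ma.
Next in line is C (4.26 Ma), and 264.8 − 4.26 = 260.54 Myr.

A, in the Permian; 260.54 million years to C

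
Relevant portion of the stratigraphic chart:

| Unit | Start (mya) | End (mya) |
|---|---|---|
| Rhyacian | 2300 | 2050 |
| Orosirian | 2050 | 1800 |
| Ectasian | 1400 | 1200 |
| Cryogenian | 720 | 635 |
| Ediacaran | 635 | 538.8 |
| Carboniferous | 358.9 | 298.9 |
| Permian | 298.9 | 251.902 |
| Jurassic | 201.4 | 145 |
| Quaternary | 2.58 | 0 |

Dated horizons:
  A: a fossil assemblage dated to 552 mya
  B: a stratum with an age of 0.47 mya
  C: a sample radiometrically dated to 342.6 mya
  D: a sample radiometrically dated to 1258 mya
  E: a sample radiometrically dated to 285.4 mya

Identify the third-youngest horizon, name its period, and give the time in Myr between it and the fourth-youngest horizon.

Smaller Ma means younger, so youngest first: B 0.47 < E 285.4 < C 342.6 < A 552 < D 1258.
Counting 3 along gives C (342.6 Ma); the excerpt puts that inside the Carboniferous, 358.9–298.9 Ma.
Next in line is A (552 Ma), and 552 − 342.6 = 209.4 Myr.

C, in the Carboniferous; 209.4 million years to A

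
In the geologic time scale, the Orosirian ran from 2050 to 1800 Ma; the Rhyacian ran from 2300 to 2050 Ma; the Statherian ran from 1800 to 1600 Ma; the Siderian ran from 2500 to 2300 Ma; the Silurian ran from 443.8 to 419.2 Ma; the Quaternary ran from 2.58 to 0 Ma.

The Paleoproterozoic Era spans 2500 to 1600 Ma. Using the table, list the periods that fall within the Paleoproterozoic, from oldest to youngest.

Periods with both bounds inside 2500–1600 Ma: Siderian (2500–2300), Rhyacian (2300–2050), Orosirian (2050–1800), Statherian (1800–1600).

Siderian, Rhyacian, Orosirian, Statherian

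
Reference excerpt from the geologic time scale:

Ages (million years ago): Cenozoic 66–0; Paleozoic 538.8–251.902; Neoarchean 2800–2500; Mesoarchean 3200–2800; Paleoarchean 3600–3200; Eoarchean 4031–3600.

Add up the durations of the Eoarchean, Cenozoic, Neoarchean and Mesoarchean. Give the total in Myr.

Each duration: Eoarchean = 431; Cenozoic = 66; Neoarchean = 300; Mesoarchean = 400.
Sum: 431 + 66 + 300 + 400 = 1197 Myr.

1197 million years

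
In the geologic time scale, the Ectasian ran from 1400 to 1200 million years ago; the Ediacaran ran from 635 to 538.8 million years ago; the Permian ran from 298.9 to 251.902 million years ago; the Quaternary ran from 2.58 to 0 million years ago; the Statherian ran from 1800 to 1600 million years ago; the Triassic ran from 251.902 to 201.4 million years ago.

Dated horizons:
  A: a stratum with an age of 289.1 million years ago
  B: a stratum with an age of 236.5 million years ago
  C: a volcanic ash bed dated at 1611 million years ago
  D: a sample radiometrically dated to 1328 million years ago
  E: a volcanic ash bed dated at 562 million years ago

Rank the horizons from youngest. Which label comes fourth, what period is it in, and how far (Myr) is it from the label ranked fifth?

Sorted youngest-first by Ma: B (236.5), A (289.1), E (562), D (1328), C (1611).
The fourth youngest is D at 1328 Ma, which lies in 1400–1200 Ma: the Ectasian.
The fifth youngest is C at 1611 Ma; separation = |1328 − 1611| = 283 Myr.

D, in the Ectasian; 283 million years to C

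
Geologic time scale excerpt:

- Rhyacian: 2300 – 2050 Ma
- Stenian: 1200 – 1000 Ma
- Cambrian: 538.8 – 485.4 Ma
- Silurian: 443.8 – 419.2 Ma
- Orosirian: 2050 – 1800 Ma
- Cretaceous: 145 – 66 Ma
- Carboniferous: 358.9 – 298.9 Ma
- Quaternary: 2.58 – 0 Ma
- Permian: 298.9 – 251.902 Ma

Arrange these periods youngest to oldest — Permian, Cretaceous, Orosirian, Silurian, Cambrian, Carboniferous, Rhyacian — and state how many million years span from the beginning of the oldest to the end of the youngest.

Cretaceous → Permian → Carboniferous → Silurian → Cambrian → Orosirian → Rhyacian; total span 2234 Myr

Start ages (Ma): Rhyacian 2300, Orosirian 2050, Cambrian 538.8, Silurian 443.8, Carboniferous 358.9, Permian 298.9, Cretaceous 145.
Ordered youngest to oldest: Cretaceous, Permian, Carboniferous, Silurian, Cambrian, Orosirian, Rhyacian.
Span = 2300 − 66 = 2234 Myr.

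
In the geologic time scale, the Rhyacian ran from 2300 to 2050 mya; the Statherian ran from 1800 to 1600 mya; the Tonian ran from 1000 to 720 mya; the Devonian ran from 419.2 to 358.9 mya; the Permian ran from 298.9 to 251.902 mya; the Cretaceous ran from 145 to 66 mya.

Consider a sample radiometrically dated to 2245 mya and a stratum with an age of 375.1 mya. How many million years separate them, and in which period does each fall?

1869.9 million years apart; the first in the Rhyacian, the second in the Devonian

Elapsed time: 2245 − 375.1 = 1869.9 Myr.
2245 Ma lies within 2300–2050 Ma: Rhyacian.
375.1 Ma lies within 419.2–358.9 Ma: Devonian.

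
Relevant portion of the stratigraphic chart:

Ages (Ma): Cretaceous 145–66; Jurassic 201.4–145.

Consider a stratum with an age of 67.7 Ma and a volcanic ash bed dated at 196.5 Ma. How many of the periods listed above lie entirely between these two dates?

Checking each listed span, none has both start < 196.5 Ma and end > 67.7 Ma — every period straddles one of the two dates or lies outside them — so the count is 0.

0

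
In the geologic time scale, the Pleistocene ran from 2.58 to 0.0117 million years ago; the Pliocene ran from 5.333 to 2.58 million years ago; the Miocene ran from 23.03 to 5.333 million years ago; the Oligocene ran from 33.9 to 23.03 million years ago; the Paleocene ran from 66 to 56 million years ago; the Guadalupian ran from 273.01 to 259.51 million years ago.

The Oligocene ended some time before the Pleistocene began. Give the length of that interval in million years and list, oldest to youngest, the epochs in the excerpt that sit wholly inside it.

The Oligocene closes at 23.03 Ma and the Pleistocene opens at 2.58 Ma, so the interval is 23.03 − 2.58 = 20.45 Myr.
An epoch fits inside if it starts at or after 23.03 Ma and ends at or before 2.58 Ma; oldest first that gives Miocene, Pliocene.

20.45 million years; Miocene, Pliocene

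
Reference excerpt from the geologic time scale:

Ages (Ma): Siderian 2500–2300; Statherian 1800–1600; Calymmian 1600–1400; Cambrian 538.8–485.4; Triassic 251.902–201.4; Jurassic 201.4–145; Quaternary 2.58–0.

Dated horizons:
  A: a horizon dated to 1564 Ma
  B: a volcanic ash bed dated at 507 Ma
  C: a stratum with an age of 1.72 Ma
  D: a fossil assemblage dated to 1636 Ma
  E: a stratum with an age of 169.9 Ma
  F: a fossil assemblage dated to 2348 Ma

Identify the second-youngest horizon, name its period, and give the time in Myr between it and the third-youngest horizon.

Sorted youngest-first by Ma: C (1.72), E (169.9), B (507), A (1564), D (1636), F (2348).
The second youngest is E at 169.9 Ma, which lies in 201.4–145 Ma: the Jurassic.
The third youngest is B at 507 Ma; separation = |169.9 − 507| = 337.1 Myr.

E, in the Jurassic; 337.1 million years to B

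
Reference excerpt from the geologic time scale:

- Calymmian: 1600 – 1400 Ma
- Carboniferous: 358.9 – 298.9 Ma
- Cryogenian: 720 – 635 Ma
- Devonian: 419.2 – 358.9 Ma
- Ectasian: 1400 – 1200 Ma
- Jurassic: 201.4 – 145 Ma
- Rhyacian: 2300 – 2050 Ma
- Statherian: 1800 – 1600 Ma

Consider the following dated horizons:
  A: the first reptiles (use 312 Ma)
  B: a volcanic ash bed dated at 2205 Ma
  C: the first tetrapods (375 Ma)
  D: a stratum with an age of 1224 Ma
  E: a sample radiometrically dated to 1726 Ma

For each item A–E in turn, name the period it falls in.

A: 312 Ma lies in 358.9–298.9 Ma, so Carboniferous.
B: 2205 Ma lies in 2300–2050 Ma, so Rhyacian.
C: 375 Ma lies in 419.2–358.9 Ma, so Devonian.
D: 1224 Ma lies in 1400–1200 Ma, so Ectasian.
E: 1726 Ma lies in 1800–1600 Ma, so Statherian.

A — Carboniferous; B — Rhyacian; C — Devonian; D — Ectasian; E — Statherian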